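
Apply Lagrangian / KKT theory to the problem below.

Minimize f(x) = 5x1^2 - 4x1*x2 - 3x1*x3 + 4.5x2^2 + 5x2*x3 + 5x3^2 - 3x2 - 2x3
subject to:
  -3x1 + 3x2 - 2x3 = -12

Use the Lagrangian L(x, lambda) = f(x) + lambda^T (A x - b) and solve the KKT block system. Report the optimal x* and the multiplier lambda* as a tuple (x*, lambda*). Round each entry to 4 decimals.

Form the Lagrangian:
  L(x, lambda) = (1/2) x^T Q x + c^T x + lambda^T (A x - b)
Stationarity (grad_x L = 0): Q x + c + A^T lambda = 0.
Primal feasibility: A x = b.

This gives the KKT block system:
  [ Q   A^T ] [ x     ]   [-c ]
  [ A    0  ] [ lambda ] = [ b ]

Solving the linear system:
  x*      = (1.1028, -1.5385, 2.038)
  lambda* = (3.6894)
  f(x*)   = 22.4061

x* = (1.1028, -1.5385, 2.038), lambda* = (3.6894)


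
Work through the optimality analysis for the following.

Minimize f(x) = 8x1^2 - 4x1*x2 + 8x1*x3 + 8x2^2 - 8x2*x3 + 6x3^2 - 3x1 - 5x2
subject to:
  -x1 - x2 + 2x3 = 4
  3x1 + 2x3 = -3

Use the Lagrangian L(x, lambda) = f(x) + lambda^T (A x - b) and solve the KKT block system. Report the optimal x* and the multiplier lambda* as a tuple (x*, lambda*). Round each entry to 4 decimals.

Form the Lagrangian:
  L(x, lambda) = (1/2) x^T Q x + c^T x + lambda^T (A x - b)
Stationarity (grad_x L = 0): Q x + c + A^T lambda = 0.
Primal feasibility: A x = b.

This gives the KKT block system:
  [ Q   A^T ] [ x     ]   [-c ]
  [ A    0  ] [ lambda ] = [ b ]

Solving the linear system:
  x*      = (-1.782, 0.128, 1.173)
  lambda* = (-5.2085, 5.8104)
  f(x*)   = 21.4858

x* = (-1.782, 0.128, 1.173), lambda* = (-5.2085, 5.8104)


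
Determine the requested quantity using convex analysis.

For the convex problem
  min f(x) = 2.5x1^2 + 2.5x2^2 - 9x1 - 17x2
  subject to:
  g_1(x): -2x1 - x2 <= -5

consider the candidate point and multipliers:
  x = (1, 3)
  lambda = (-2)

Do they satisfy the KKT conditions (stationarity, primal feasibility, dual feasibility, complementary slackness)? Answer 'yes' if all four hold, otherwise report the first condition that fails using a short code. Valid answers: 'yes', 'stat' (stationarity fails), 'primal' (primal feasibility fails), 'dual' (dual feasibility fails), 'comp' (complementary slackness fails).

Gradient of f: grad f(x) = Q x + c = (-4, -2)
Constraint values g_i(x) = a_i^T x - b_i:
  g_1((1, 3)) = 0
Stationarity residual: grad f(x) + sum_i lambda_i a_i = (0, 0)
  -> stationarity OK
Primal feasibility (all g_i <= 0): OK
Dual feasibility (all lambda_i >= 0): FAILS
Complementary slackness (lambda_i * g_i(x) = 0 for all i): OK

Verdict: the first failing condition is dual_feasibility -> dual.

dual


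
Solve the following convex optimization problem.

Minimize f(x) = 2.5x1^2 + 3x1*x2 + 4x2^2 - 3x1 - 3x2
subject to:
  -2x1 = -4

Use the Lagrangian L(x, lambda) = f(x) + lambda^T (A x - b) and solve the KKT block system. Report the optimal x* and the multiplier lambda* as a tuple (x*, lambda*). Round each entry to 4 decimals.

Form the Lagrangian:
  L(x, lambda) = (1/2) x^T Q x + c^T x + lambda^T (A x - b)
Stationarity (grad_x L = 0): Q x + c + A^T lambda = 0.
Primal feasibility: A x = b.

This gives the KKT block system:
  [ Q   A^T ] [ x     ]   [-c ]
  [ A    0  ] [ lambda ] = [ b ]

Solving the linear system:
  x*      = (2, -0.375)
  lambda* = (2.9375)
  f(x*)   = 3.4375

x* = (2, -0.375), lambda* = (2.9375)


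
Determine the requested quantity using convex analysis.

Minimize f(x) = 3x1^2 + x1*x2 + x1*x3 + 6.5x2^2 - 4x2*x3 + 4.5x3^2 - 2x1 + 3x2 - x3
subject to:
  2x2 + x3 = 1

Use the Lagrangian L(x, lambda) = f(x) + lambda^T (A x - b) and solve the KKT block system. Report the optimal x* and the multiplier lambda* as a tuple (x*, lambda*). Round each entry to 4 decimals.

Form the Lagrangian:
  L(x, lambda) = (1/2) x^T Q x + c^T x + lambda^T (A x - b)
Stationarity (grad_x L = 0): Q x + c + A^T lambda = 0.
Primal feasibility: A x = b.

This gives the KKT block system:
  [ Q   A^T ] [ x     ]   [-c ]
  [ A    0  ] [ lambda ] = [ b ]

Solving the linear system:
  x*      = (0.2108, 0.2648, 0.4704)
  lambda* = (-2.3856)
  f(x*)   = 1.144

x* = (0.2108, 0.2648, 0.4704), lambda* = (-2.3856)


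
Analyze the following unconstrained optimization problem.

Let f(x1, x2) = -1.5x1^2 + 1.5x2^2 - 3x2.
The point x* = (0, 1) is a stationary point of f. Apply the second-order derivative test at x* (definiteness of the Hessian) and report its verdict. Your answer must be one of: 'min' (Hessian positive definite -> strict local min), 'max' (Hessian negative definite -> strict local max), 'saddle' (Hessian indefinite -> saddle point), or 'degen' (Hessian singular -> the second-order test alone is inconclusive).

Compute the Hessian H = grad^2 f:
  H = [[-3, 0], [0, 3]]
Verify stationarity: grad f(x*) = H x* + g = (0, 0).
Eigenvalues of H: -3, 3.
Eigenvalues have mixed signs, so H is indefinite -> x* is a saddle point.

saddle


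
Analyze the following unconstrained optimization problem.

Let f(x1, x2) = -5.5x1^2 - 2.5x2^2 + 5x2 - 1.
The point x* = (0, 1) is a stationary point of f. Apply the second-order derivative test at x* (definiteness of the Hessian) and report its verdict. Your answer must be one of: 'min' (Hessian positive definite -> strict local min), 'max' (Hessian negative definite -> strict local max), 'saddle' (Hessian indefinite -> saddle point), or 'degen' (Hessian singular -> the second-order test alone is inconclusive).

Compute the Hessian H = grad^2 f:
  H = [[-11, 0], [0, -5]]
Verify stationarity: grad f(x*) = H x* + g = (0, 0).
Eigenvalues of H: -11, -5.
Both eigenvalues < 0, so H is negative definite -> x* is a strict local max.

max


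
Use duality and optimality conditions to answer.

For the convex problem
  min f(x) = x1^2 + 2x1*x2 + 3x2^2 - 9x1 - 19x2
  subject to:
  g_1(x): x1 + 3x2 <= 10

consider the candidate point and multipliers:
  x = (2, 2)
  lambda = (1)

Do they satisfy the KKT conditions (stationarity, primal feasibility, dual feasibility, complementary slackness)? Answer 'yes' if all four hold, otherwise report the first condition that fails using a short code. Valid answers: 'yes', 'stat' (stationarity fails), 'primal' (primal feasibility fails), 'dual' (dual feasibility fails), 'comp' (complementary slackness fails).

Gradient of f: grad f(x) = Q x + c = (-1, -3)
Constraint values g_i(x) = a_i^T x - b_i:
  g_1((2, 2)) = -2
Stationarity residual: grad f(x) + sum_i lambda_i a_i = (0, 0)
  -> stationarity OK
Primal feasibility (all g_i <= 0): OK
Dual feasibility (all lambda_i >= 0): OK
Complementary slackness (lambda_i * g_i(x) = 0 for all i): FAILS

Verdict: the first failing condition is complementary_slackness -> comp.

comp


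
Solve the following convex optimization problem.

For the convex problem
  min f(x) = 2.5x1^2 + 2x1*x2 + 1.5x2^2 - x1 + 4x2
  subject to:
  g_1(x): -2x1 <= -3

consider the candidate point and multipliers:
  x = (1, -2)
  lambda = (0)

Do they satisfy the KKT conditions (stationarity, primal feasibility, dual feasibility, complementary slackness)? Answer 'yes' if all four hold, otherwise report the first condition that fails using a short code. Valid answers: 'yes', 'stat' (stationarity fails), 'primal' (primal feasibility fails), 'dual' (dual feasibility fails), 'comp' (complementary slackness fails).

Gradient of f: grad f(x) = Q x + c = (0, 0)
Constraint values g_i(x) = a_i^T x - b_i:
  g_1((1, -2)) = 1
Stationarity residual: grad f(x) + sum_i lambda_i a_i = (0, 0)
  -> stationarity OK
Primal feasibility (all g_i <= 0): FAILS
Dual feasibility (all lambda_i >= 0): OK
Complementary slackness (lambda_i * g_i(x) = 0 for all i): OK

Verdict: the first failing condition is primal_feasibility -> primal.

primal


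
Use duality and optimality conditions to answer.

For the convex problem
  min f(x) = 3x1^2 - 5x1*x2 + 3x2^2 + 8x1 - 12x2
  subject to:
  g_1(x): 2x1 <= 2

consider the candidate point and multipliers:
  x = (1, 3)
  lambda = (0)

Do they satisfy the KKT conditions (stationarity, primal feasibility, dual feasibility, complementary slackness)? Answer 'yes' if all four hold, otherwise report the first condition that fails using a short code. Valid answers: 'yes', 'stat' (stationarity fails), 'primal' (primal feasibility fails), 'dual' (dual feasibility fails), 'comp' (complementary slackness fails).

Gradient of f: grad f(x) = Q x + c = (-1, 1)
Constraint values g_i(x) = a_i^T x - b_i:
  g_1((1, 3)) = 0
Stationarity residual: grad f(x) + sum_i lambda_i a_i = (-1, 1)
  -> stationarity FAILS
Primal feasibility (all g_i <= 0): OK
Dual feasibility (all lambda_i >= 0): OK
Complementary slackness (lambda_i * g_i(x) = 0 for all i): OK

Verdict: the first failing condition is stationarity -> stat.

stat


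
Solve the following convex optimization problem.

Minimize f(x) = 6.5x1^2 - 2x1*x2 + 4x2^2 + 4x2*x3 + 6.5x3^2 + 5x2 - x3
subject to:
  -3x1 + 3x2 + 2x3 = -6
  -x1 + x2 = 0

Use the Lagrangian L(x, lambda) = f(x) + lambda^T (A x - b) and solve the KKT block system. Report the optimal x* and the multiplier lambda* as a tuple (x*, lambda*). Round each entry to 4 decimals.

Form the Lagrangian:
  L(x, lambda) = (1/2) x^T Q x + c^T x + lambda^T (A x - b)
Stationarity (grad_x L = 0): Q x + c + A^T lambda = 0.
Primal feasibility: A x = b.

This gives the KKT block system:
  [ Q   A^T ] [ x     ]   [-c ]
  [ A    0  ] [ lambda ] = [ b ]

Solving the linear system:
  x*      = (0.4118, 0.4118, -3)
  lambda* = (19.1765, -53)
  f(x*)   = 60.0588

x* = (0.4118, 0.4118, -3), lambda* = (19.1765, -53)


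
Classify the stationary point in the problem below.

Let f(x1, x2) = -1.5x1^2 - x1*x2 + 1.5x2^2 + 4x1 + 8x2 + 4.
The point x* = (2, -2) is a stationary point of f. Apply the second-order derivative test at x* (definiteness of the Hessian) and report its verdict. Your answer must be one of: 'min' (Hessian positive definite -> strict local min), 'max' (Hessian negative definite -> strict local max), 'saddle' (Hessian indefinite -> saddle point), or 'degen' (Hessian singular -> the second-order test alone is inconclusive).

Compute the Hessian H = grad^2 f:
  H = [[-3, -1], [-1, 3]]
Verify stationarity: grad f(x*) = H x* + g = (0, 0).
Eigenvalues of H: -3.1623, 3.1623.
Eigenvalues have mixed signs, so H is indefinite -> x* is a saddle point.

saddle


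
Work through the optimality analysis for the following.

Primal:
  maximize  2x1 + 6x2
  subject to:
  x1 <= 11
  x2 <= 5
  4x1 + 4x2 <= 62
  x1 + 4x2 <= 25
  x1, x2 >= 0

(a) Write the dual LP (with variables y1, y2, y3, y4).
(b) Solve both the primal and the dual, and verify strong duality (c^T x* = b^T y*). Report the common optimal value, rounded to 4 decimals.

The standard primal-dual pair for 'max c^T x s.t. A x <= b, x >= 0' is:
  Dual:  min b^T y  s.t.  A^T y >= c,  y >= 0.

So the dual LP is:
  minimize  11y1 + 5y2 + 62y3 + 25y4
  subject to:
    y1 + 4y3 + y4 >= 2
    y2 + 4y3 + 4y4 >= 6
    y1, y2, y3, y4 >= 0

Solving the primal: x* = (11, 3.5).
  primal value c^T x* = 43.
Solving the dual: y* = (0.5, 0, 0, 1.5).
  dual value b^T y* = 43.
Strong duality: c^T x* = b^T y*. Confirmed.

43


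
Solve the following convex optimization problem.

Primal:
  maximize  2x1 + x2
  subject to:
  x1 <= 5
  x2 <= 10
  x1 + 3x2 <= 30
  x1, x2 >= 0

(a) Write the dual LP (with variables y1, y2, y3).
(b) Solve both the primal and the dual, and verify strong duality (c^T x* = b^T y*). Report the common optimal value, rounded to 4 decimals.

The standard primal-dual pair for 'max c^T x s.t. A x <= b, x >= 0' is:
  Dual:  min b^T y  s.t.  A^T y >= c,  y >= 0.

So the dual LP is:
  minimize  5y1 + 10y2 + 30y3
  subject to:
    y1 + y3 >= 2
    y2 + 3y3 >= 1
    y1, y2, y3 >= 0

Solving the primal: x* = (5, 8.3333).
  primal value c^T x* = 18.3333.
Solving the dual: y* = (1.6667, 0, 0.3333).
  dual value b^T y* = 18.3333.
Strong duality: c^T x* = b^T y*. Confirmed.

18.3333


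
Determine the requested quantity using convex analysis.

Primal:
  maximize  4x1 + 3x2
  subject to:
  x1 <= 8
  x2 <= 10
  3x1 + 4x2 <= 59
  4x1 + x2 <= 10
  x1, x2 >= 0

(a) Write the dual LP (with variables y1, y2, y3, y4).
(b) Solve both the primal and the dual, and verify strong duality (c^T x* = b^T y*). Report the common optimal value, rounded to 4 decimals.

The standard primal-dual pair for 'max c^T x s.t. A x <= b, x >= 0' is:
  Dual:  min b^T y  s.t.  A^T y >= c,  y >= 0.

So the dual LP is:
  minimize  8y1 + 10y2 + 59y3 + 10y4
  subject to:
    y1 + 3y3 + 4y4 >= 4
    y2 + 4y3 + y4 >= 3
    y1, y2, y3, y4 >= 0

Solving the primal: x* = (0, 10).
  primal value c^T x* = 30.
Solving the dual: y* = (0, 2, 0, 1).
  dual value b^T y* = 30.
Strong duality: c^T x* = b^T y*. Confirmed.

30


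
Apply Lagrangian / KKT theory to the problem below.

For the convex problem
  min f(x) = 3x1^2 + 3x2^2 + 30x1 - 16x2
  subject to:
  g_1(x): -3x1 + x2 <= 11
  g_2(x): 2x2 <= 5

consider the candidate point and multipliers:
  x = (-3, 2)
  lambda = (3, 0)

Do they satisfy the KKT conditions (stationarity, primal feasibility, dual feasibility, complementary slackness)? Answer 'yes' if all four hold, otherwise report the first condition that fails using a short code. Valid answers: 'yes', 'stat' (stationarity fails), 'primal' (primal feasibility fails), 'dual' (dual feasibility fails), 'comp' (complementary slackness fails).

Gradient of f: grad f(x) = Q x + c = (12, -4)
Constraint values g_i(x) = a_i^T x - b_i:
  g_1((-3, 2)) = 0
  g_2((-3, 2)) = -1
Stationarity residual: grad f(x) + sum_i lambda_i a_i = (3, -1)
  -> stationarity FAILS
Primal feasibility (all g_i <= 0): OK
Dual feasibility (all lambda_i >= 0): OK
Complementary slackness (lambda_i * g_i(x) = 0 for all i): OK

Verdict: the first failing condition is stationarity -> stat.

stat


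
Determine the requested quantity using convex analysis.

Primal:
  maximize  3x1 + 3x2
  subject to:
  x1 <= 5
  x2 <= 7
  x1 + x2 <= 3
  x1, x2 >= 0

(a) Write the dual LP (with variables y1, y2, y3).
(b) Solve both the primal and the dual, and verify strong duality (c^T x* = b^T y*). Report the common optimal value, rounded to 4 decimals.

The standard primal-dual pair for 'max c^T x s.t. A x <= b, x >= 0' is:
  Dual:  min b^T y  s.t.  A^T y >= c,  y >= 0.

So the dual LP is:
  minimize  5y1 + 7y2 + 3y3
  subject to:
    y1 + y3 >= 3
    y2 + y3 >= 3
    y1, y2, y3 >= 0

Solving the primal: x* = (3, 0).
  primal value c^T x* = 9.
Solving the dual: y* = (0, 0, 3).
  dual value b^T y* = 9.
Strong duality: c^T x* = b^T y*. Confirmed.

9


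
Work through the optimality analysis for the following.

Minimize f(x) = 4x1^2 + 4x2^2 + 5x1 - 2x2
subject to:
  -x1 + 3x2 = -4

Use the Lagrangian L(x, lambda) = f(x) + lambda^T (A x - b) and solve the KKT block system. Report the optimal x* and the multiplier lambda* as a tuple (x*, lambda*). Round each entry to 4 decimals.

Form the Lagrangian:
  L(x, lambda) = (1/2) x^T Q x + c^T x + lambda^T (A x - b)
Stationarity (grad_x L = 0): Q x + c + A^T lambda = 0.
Primal feasibility: A x = b.

This gives the KKT block system:
  [ Q   A^T ] [ x     ]   [-c ]
  [ A    0  ] [ lambda ] = [ b ]

Solving the linear system:
  x*      = (-0.0875, -1.3625)
  lambda* = (4.3)
  f(x*)   = 9.7437

x* = (-0.0875, -1.3625), lambda* = (4.3)


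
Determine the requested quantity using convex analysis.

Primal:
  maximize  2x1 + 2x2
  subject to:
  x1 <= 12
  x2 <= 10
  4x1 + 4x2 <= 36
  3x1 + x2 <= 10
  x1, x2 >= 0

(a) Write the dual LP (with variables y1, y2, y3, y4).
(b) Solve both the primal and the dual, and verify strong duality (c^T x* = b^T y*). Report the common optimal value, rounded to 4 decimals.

The standard primal-dual pair for 'max c^T x s.t. A x <= b, x >= 0' is:
  Dual:  min b^T y  s.t.  A^T y >= c,  y >= 0.

So the dual LP is:
  minimize  12y1 + 10y2 + 36y3 + 10y4
  subject to:
    y1 + 4y3 + 3y4 >= 2
    y2 + 4y3 + y4 >= 2
    y1, y2, y3, y4 >= 0

Solving the primal: x* = (0.5, 8.5).
  primal value c^T x* = 18.
Solving the dual: y* = (0, 0, 0.5, 0).
  dual value b^T y* = 18.
Strong duality: c^T x* = b^T y*. Confirmed.

18


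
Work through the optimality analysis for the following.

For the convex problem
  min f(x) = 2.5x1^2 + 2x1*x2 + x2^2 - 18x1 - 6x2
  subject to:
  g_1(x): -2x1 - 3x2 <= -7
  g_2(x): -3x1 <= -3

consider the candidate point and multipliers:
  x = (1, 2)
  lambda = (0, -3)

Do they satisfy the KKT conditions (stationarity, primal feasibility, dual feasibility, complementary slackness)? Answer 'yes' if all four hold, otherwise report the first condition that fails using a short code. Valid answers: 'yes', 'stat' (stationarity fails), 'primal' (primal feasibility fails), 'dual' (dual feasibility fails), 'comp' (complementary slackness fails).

Gradient of f: grad f(x) = Q x + c = (-9, 0)
Constraint values g_i(x) = a_i^T x - b_i:
  g_1((1, 2)) = -1
  g_2((1, 2)) = 0
Stationarity residual: grad f(x) + sum_i lambda_i a_i = (0, 0)
  -> stationarity OK
Primal feasibility (all g_i <= 0): OK
Dual feasibility (all lambda_i >= 0): FAILS
Complementary slackness (lambda_i * g_i(x) = 0 for all i): OK

Verdict: the first failing condition is dual_feasibility -> dual.

dual


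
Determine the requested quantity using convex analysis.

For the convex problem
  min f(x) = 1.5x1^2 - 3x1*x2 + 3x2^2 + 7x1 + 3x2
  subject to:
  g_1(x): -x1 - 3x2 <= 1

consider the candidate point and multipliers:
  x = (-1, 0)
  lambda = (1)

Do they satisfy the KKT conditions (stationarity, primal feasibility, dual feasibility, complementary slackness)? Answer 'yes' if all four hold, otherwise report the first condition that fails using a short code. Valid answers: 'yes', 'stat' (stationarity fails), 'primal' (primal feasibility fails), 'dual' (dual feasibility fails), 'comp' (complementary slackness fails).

Gradient of f: grad f(x) = Q x + c = (4, 6)
Constraint values g_i(x) = a_i^T x - b_i:
  g_1((-1, 0)) = 0
Stationarity residual: grad f(x) + sum_i lambda_i a_i = (3, 3)
  -> stationarity FAILS
Primal feasibility (all g_i <= 0): OK
Dual feasibility (all lambda_i >= 0): OK
Complementary slackness (lambda_i * g_i(x) = 0 for all i): OK

Verdict: the first failing condition is stationarity -> stat.

stat


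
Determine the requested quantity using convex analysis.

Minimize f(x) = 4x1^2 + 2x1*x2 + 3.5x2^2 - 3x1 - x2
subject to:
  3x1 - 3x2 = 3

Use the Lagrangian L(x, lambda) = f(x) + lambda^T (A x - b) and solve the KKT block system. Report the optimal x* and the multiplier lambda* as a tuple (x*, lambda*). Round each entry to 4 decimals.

Form the Lagrangian:
  L(x, lambda) = (1/2) x^T Q x + c^T x + lambda^T (A x - b)
Stationarity (grad_x L = 0): Q x + c + A^T lambda = 0.
Primal feasibility: A x = b.

This gives the KKT block system:
  [ Q   A^T ] [ x     ]   [-c ]
  [ A    0  ] [ lambda ] = [ b ]

Solving the linear system:
  x*      = (0.6842, -0.3158)
  lambda* = (-0.614)
  f(x*)   = 0.0526

x* = (0.6842, -0.3158), lambda* = (-0.614)


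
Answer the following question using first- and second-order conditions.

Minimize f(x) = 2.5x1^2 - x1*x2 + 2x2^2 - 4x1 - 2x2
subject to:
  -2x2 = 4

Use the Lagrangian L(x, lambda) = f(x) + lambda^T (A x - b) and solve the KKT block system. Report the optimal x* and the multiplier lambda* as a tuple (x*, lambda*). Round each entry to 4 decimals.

Form the Lagrangian:
  L(x, lambda) = (1/2) x^T Q x + c^T x + lambda^T (A x - b)
Stationarity (grad_x L = 0): Q x + c + A^T lambda = 0.
Primal feasibility: A x = b.

This gives the KKT block system:
  [ Q   A^T ] [ x     ]   [-c ]
  [ A    0  ] [ lambda ] = [ b ]

Solving the linear system:
  x*      = (0.4, -2)
  lambda* = (-5.2)
  f(x*)   = 11.6

x* = (0.4, -2), lambda* = (-5.2)


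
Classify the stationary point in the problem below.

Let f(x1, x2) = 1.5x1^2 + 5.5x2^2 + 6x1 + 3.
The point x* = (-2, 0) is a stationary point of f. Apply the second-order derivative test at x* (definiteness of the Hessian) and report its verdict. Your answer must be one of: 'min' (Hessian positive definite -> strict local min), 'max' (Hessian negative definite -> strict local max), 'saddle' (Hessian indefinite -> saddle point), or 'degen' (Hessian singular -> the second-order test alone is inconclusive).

Compute the Hessian H = grad^2 f:
  H = [[3, 0], [0, 11]]
Verify stationarity: grad f(x*) = H x* + g = (0, 0).
Eigenvalues of H: 3, 11.
Both eigenvalues > 0, so H is positive definite -> x* is a strict local min.

min


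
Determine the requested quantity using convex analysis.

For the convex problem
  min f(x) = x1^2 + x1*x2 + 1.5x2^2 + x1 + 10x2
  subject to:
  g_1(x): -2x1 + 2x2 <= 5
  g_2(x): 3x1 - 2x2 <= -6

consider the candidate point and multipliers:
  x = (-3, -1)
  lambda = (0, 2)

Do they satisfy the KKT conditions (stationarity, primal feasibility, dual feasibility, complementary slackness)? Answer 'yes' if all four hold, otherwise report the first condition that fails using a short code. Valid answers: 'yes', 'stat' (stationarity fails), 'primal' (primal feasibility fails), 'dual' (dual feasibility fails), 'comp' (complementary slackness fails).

Gradient of f: grad f(x) = Q x + c = (-6, 4)
Constraint values g_i(x) = a_i^T x - b_i:
  g_1((-3, -1)) = -1
  g_2((-3, -1)) = -1
Stationarity residual: grad f(x) + sum_i lambda_i a_i = (0, 0)
  -> stationarity OK
Primal feasibility (all g_i <= 0): OK
Dual feasibility (all lambda_i >= 0): OK
Complementary slackness (lambda_i * g_i(x) = 0 for all i): FAILS

Verdict: the first failing condition is complementary_slackness -> comp.

comp


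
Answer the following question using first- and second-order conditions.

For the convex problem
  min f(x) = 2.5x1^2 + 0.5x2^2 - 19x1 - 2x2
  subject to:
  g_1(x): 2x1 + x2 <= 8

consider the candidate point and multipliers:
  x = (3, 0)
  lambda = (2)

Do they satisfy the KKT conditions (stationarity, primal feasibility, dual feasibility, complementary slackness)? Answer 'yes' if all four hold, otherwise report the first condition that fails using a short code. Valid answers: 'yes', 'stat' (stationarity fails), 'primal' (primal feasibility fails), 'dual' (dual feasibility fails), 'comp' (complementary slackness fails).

Gradient of f: grad f(x) = Q x + c = (-4, -2)
Constraint values g_i(x) = a_i^T x - b_i:
  g_1((3, 0)) = -2
Stationarity residual: grad f(x) + sum_i lambda_i a_i = (0, 0)
  -> stationarity OK
Primal feasibility (all g_i <= 0): OK
Dual feasibility (all lambda_i >= 0): OK
Complementary slackness (lambda_i * g_i(x) = 0 for all i): FAILS

Verdict: the first failing condition is complementary_slackness -> comp.

comp


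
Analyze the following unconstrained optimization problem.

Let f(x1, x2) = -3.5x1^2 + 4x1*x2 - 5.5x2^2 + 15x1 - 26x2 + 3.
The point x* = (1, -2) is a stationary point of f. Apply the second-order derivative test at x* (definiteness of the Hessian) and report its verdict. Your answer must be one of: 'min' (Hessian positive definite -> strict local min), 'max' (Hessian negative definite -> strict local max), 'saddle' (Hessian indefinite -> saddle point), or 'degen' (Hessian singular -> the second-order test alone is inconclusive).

Compute the Hessian H = grad^2 f:
  H = [[-7, 4], [4, -11]]
Verify stationarity: grad f(x*) = H x* + g = (0, 0).
Eigenvalues of H: -13.4721, -4.5279.
Both eigenvalues < 0, so H is negative definite -> x* is a strict local max.

max


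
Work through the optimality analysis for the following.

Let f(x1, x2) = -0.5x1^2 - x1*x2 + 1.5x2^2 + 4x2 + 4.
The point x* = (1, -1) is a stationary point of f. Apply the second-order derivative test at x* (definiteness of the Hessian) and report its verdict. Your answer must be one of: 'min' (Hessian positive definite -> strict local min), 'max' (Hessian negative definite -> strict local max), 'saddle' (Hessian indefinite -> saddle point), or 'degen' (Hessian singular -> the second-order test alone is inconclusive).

Compute the Hessian H = grad^2 f:
  H = [[-1, -1], [-1, 3]]
Verify stationarity: grad f(x*) = H x* + g = (0, 0).
Eigenvalues of H: -1.2361, 3.2361.
Eigenvalues have mixed signs, so H is indefinite -> x* is a saddle point.

saddle


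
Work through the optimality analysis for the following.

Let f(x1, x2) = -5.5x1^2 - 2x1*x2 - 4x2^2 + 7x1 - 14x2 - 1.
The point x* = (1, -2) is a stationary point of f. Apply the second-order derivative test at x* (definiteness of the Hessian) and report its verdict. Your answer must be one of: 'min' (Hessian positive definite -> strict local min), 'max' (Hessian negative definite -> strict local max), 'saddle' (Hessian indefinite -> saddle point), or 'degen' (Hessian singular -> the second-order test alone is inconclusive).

Compute the Hessian H = grad^2 f:
  H = [[-11, -2], [-2, -8]]
Verify stationarity: grad f(x*) = H x* + g = (0, 0).
Eigenvalues of H: -12, -7.
Both eigenvalues < 0, so H is negative definite -> x* is a strict local max.

max


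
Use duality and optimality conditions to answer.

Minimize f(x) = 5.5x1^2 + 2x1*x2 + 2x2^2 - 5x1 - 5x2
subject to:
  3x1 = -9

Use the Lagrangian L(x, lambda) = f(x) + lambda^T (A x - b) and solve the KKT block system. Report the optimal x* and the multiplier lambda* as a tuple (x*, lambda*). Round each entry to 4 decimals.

Form the Lagrangian:
  L(x, lambda) = (1/2) x^T Q x + c^T x + lambda^T (A x - b)
Stationarity (grad_x L = 0): Q x + c + A^T lambda = 0.
Primal feasibility: A x = b.

This gives the KKT block system:
  [ Q   A^T ] [ x     ]   [-c ]
  [ A    0  ] [ lambda ] = [ b ]

Solving the linear system:
  x*      = (-3, 2.75)
  lambda* = (10.8333)
  f(x*)   = 49.375

x* = (-3, 2.75), lambda* = (10.8333)


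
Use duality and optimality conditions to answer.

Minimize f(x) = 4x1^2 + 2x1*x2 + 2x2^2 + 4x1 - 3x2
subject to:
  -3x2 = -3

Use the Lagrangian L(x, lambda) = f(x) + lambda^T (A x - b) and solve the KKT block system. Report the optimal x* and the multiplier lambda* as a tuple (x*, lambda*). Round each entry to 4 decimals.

Form the Lagrangian:
  L(x, lambda) = (1/2) x^T Q x + c^T x + lambda^T (A x - b)
Stationarity (grad_x L = 0): Q x + c + A^T lambda = 0.
Primal feasibility: A x = b.

This gives the KKT block system:
  [ Q   A^T ] [ x     ]   [-c ]
  [ A    0  ] [ lambda ] = [ b ]

Solving the linear system:
  x*      = (-0.75, 1)
  lambda* = (-0.1667)
  f(x*)   = -3.25

x* = (-0.75, 1), lambda* = (-0.1667)


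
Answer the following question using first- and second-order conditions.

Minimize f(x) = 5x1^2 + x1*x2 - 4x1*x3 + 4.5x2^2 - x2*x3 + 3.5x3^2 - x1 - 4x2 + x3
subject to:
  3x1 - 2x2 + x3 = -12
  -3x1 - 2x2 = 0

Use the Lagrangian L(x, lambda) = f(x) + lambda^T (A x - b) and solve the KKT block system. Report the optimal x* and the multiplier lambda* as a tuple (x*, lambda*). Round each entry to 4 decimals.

Form the Lagrangian:
  L(x, lambda) = (1/2) x^T Q x + c^T x + lambda^T (A x - b)
Stationarity (grad_x L = 0): Q x + c + A^T lambda = 0.
Primal feasibility: A x = b.

This gives the KKT block system:
  [ Q   A^T ] [ x     ]   [-c ]
  [ A    0  ] [ lambda ] = [ b ]

Solving the linear system:
  x*      = (-1.7235, 2.5853, -1.6589)
  lambda* = (6.3032, 3.2983)
  f(x*)   = 32.6807

x* = (-1.7235, 2.5853, -1.6589), lambda* = (6.3032, 3.2983)


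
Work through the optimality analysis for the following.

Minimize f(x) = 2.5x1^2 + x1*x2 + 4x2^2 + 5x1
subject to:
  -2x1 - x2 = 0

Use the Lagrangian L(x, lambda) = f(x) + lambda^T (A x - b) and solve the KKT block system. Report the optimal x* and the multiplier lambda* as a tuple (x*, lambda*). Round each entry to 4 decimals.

Form the Lagrangian:
  L(x, lambda) = (1/2) x^T Q x + c^T x + lambda^T (A x - b)
Stationarity (grad_x L = 0): Q x + c + A^T lambda = 0.
Primal feasibility: A x = b.

This gives the KKT block system:
  [ Q   A^T ] [ x     ]   [-c ]
  [ A    0  ] [ lambda ] = [ b ]

Solving the linear system:
  x*      = (-0.1515, 0.303)
  lambda* = (2.2727)
  f(x*)   = -0.3788

x* = (-0.1515, 0.303), lambda* = (2.2727)


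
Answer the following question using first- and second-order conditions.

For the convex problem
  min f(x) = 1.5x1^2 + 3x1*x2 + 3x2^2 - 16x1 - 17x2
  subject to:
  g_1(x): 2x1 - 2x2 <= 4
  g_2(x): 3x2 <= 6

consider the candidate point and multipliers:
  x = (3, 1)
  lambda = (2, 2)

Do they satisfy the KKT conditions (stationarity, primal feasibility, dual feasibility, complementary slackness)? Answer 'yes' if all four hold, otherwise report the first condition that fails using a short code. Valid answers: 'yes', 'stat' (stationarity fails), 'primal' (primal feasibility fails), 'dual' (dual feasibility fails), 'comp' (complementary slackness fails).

Gradient of f: grad f(x) = Q x + c = (-4, -2)
Constraint values g_i(x) = a_i^T x - b_i:
  g_1((3, 1)) = 0
  g_2((3, 1)) = -3
Stationarity residual: grad f(x) + sum_i lambda_i a_i = (0, 0)
  -> stationarity OK
Primal feasibility (all g_i <= 0): OK
Dual feasibility (all lambda_i >= 0): OK
Complementary slackness (lambda_i * g_i(x) = 0 for all i): FAILS

Verdict: the first failing condition is complementary_slackness -> comp.

comp


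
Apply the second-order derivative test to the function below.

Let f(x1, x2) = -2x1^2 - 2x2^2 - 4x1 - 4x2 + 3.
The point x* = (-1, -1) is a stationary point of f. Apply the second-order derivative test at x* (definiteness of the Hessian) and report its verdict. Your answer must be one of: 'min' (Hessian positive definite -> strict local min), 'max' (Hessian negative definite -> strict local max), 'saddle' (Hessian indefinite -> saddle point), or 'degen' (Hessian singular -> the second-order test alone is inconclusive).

Compute the Hessian H = grad^2 f:
  H = [[-4, 0], [0, -4]]
Verify stationarity: grad f(x*) = H x* + g = (0, 0).
Eigenvalues of H: -4, -4.
Both eigenvalues < 0, so H is negative definite -> x* is a strict local max.

max


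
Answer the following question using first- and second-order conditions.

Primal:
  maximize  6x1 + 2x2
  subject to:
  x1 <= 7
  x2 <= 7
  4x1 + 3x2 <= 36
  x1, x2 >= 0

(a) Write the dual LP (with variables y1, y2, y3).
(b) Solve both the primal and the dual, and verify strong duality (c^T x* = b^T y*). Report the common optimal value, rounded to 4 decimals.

The standard primal-dual pair for 'max c^T x s.t. A x <= b, x >= 0' is:
  Dual:  min b^T y  s.t.  A^T y >= c,  y >= 0.

So the dual LP is:
  minimize  7y1 + 7y2 + 36y3
  subject to:
    y1 + 4y3 >= 6
    y2 + 3y3 >= 2
    y1, y2, y3 >= 0

Solving the primal: x* = (7, 2.6667).
  primal value c^T x* = 47.3333.
Solving the dual: y* = (3.3333, 0, 0.6667).
  dual value b^T y* = 47.3333.
Strong duality: c^T x* = b^T y*. Confirmed.

47.3333


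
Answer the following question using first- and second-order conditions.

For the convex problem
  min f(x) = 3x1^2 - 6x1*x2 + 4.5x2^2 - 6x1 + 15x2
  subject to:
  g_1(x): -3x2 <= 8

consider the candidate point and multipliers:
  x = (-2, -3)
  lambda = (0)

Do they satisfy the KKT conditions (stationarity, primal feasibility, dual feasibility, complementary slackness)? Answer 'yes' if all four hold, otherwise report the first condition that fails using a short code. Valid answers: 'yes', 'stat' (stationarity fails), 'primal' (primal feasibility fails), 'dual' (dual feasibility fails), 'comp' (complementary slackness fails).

Gradient of f: grad f(x) = Q x + c = (0, 0)
Constraint values g_i(x) = a_i^T x - b_i:
  g_1((-2, -3)) = 1
Stationarity residual: grad f(x) + sum_i lambda_i a_i = (0, 0)
  -> stationarity OK
Primal feasibility (all g_i <= 0): FAILS
Dual feasibility (all lambda_i >= 0): OK
Complementary slackness (lambda_i * g_i(x) = 0 for all i): OK

Verdict: the first failing condition is primal_feasibility -> primal.

primal


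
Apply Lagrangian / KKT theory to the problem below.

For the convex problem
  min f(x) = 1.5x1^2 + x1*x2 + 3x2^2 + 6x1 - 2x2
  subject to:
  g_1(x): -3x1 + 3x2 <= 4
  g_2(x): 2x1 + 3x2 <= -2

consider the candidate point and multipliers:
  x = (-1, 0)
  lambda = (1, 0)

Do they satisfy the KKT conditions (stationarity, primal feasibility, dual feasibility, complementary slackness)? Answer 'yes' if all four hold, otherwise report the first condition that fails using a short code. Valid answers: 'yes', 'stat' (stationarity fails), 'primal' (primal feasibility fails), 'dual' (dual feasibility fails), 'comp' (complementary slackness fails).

Gradient of f: grad f(x) = Q x + c = (3, -3)
Constraint values g_i(x) = a_i^T x - b_i:
  g_1((-1, 0)) = -1
  g_2((-1, 0)) = 0
Stationarity residual: grad f(x) + sum_i lambda_i a_i = (0, 0)
  -> stationarity OK
Primal feasibility (all g_i <= 0): OK
Dual feasibility (all lambda_i >= 0): OK
Complementary slackness (lambda_i * g_i(x) = 0 for all i): FAILS

Verdict: the first failing condition is complementary_slackness -> comp.

comp


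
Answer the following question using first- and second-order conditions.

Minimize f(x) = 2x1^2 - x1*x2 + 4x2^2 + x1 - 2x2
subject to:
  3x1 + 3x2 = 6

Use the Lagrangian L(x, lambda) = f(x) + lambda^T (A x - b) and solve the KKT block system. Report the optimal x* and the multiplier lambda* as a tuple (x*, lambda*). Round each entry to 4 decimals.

Form the Lagrangian:
  L(x, lambda) = (1/2) x^T Q x + c^T x + lambda^T (A x - b)
Stationarity (grad_x L = 0): Q x + c + A^T lambda = 0.
Primal feasibility: A x = b.

This gives the KKT block system:
  [ Q   A^T ] [ x     ]   [-c ]
  [ A    0  ] [ lambda ] = [ b ]

Solving the linear system:
  x*      = (1.0714, 0.9286)
  lambda* = (-1.4524)
  f(x*)   = 3.9643

x* = (1.0714, 0.9286), lambda* = (-1.4524)


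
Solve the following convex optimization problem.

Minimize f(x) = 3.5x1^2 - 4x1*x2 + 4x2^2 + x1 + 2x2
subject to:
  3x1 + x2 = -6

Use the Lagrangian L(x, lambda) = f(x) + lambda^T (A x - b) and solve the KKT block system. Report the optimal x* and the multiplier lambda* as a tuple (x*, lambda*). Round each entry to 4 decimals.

Form the Lagrangian:
  L(x, lambda) = (1/2) x^T Q x + c^T x + lambda^T (A x - b)
Stationarity (grad_x L = 0): Q x + c + A^T lambda = 0.
Primal feasibility: A x = b.

This gives the KKT block system:
  [ Q   A^T ] [ x     ]   [-c ]
  [ A    0  ] [ lambda ] = [ b ]

Solving the linear system:
  x*      = (-1.5825, -1.2524)
  lambda* = (1.6893)
  f(x*)   = 3.0243

x* = (-1.5825, -1.2524), lambda* = (1.6893)


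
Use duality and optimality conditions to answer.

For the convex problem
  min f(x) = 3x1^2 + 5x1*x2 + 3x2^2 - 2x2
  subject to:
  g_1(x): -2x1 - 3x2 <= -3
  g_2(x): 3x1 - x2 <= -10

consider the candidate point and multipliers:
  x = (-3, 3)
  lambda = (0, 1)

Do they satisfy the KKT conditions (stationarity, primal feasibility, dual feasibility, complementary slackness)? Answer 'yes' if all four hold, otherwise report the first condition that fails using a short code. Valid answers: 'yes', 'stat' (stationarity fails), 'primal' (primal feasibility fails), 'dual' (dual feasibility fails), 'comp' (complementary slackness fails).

Gradient of f: grad f(x) = Q x + c = (-3, 1)
Constraint values g_i(x) = a_i^T x - b_i:
  g_1((-3, 3)) = 0
  g_2((-3, 3)) = -2
Stationarity residual: grad f(x) + sum_i lambda_i a_i = (0, 0)
  -> stationarity OK
Primal feasibility (all g_i <= 0): OK
Dual feasibility (all lambda_i >= 0): OK
Complementary slackness (lambda_i * g_i(x) = 0 for all i): FAILS

Verdict: the first failing condition is complementary_slackness -> comp.

comp


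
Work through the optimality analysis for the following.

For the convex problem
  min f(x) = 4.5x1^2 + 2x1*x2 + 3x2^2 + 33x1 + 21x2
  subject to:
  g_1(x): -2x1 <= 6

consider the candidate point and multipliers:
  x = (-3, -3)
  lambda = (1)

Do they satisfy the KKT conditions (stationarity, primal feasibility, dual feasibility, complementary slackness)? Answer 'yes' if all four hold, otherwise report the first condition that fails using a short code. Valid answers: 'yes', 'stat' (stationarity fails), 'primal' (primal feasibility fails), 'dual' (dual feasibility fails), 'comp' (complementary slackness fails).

Gradient of f: grad f(x) = Q x + c = (0, -3)
Constraint values g_i(x) = a_i^T x - b_i:
  g_1((-3, -3)) = 0
Stationarity residual: grad f(x) + sum_i lambda_i a_i = (-2, -3)
  -> stationarity FAILS
Primal feasibility (all g_i <= 0): OK
Dual feasibility (all lambda_i >= 0): OK
Complementary slackness (lambda_i * g_i(x) = 0 for all i): OK

Verdict: the first failing condition is stationarity -> stat.

stat


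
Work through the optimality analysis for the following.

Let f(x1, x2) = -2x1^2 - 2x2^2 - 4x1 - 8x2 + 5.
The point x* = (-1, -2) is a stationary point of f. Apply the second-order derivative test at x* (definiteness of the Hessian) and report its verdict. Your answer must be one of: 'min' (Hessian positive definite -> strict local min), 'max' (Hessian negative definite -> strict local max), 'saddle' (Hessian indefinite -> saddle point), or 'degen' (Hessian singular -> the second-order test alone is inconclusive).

Compute the Hessian H = grad^2 f:
  H = [[-4, 0], [0, -4]]
Verify stationarity: grad f(x*) = H x* + g = (0, 0).
Eigenvalues of H: -4, -4.
Both eigenvalues < 0, so H is negative definite -> x* is a strict local max.

max


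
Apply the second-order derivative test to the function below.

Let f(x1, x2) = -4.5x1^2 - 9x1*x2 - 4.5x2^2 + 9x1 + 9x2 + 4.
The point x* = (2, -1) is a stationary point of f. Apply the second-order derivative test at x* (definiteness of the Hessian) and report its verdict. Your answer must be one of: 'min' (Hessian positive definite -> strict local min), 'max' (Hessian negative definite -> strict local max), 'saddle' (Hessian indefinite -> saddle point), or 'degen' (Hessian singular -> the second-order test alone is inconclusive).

Compute the Hessian H = grad^2 f:
  H = [[-9, -9], [-9, -9]]
Verify stationarity: grad f(x*) = H x* + g = (0, 0).
Eigenvalues of H: -18, 0.
H has a zero eigenvalue (singular; negative semidefinite but not definite), so H is neither positive definite, negative definite, nor indefinite. The second-order test alone is inconclusive -> degen.
(Indeed, f is constant along the null direction of H through x*, so x* is not a strict local extremum.)

degen


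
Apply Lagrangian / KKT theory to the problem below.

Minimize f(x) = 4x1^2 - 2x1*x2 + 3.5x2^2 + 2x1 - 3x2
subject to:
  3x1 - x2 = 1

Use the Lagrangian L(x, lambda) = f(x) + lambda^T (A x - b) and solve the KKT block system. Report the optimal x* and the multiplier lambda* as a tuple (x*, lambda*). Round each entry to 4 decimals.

Form the Lagrangian:
  L(x, lambda) = (1/2) x^T Q x + c^T x + lambda^T (A x - b)
Stationarity (grad_x L = 0): Q x + c + A^T lambda = 0.
Primal feasibility: A x = b.

This gives the KKT block system:
  [ Q   A^T ] [ x     ]   [-c ]
  [ A    0  ] [ lambda ] = [ b ]

Solving the linear system:
  x*      = (0.4407, 0.322)
  lambda* = (-1.6271)
  f(x*)   = 0.7712

x* = (0.4407, 0.322), lambda* = (-1.6271)


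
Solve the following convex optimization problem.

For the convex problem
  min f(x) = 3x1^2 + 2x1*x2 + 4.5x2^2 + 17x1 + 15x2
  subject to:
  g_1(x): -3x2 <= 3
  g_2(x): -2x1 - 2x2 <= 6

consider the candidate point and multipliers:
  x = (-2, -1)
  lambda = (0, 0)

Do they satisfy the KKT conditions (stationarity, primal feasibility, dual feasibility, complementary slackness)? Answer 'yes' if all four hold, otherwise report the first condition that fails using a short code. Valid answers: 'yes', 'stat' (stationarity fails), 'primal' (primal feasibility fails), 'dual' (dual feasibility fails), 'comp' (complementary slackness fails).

Gradient of f: grad f(x) = Q x + c = (3, 2)
Constraint values g_i(x) = a_i^T x - b_i:
  g_1((-2, -1)) = 0
  g_2((-2, -1)) = 0
Stationarity residual: grad f(x) + sum_i lambda_i a_i = (3, 2)
  -> stationarity FAILS
Primal feasibility (all g_i <= 0): OK
Dual feasibility (all lambda_i >= 0): OK
Complementary slackness (lambda_i * g_i(x) = 0 for all i): OK

Verdict: the first failing condition is stationarity -> stat.

stat


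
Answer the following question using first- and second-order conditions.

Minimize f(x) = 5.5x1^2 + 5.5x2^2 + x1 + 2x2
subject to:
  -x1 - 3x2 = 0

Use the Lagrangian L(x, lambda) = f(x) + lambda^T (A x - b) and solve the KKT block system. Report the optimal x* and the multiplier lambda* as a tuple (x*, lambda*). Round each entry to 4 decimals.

Form the Lagrangian:
  L(x, lambda) = (1/2) x^T Q x + c^T x + lambda^T (A x - b)
Stationarity (grad_x L = 0): Q x + c + A^T lambda = 0.
Primal feasibility: A x = b.

This gives the KKT block system:
  [ Q   A^T ] [ x     ]   [-c ]
  [ A    0  ] [ lambda ] = [ b ]

Solving the linear system:
  x*      = (-0.0273, 0.0091)
  lambda* = (0.7)
  f(x*)   = -0.0045

x* = (-0.0273, 0.0091), lambda* = (0.7)
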